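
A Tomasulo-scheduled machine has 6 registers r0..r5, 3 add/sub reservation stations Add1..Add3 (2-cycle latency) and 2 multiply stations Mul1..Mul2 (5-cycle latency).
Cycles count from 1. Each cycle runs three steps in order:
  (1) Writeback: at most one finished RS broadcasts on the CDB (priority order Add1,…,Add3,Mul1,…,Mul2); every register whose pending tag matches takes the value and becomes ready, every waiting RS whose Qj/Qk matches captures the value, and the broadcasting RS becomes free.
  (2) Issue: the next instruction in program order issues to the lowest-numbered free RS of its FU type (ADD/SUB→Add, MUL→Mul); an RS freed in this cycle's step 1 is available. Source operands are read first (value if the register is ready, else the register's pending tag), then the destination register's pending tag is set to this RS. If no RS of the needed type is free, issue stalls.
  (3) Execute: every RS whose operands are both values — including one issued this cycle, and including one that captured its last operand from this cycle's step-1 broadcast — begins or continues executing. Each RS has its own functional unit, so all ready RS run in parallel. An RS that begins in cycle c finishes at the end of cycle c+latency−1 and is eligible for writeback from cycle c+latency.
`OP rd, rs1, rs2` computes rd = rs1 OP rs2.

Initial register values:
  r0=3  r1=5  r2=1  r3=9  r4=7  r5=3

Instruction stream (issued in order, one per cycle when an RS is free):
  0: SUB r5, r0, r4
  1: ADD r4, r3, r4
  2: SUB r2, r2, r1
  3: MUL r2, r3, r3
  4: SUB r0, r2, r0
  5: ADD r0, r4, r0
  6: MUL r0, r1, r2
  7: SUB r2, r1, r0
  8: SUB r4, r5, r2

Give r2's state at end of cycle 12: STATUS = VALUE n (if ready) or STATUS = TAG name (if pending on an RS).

STATUS = TAG Add3

c1: issue SUB r5<-Add1 | r0:3,r1:5,r2:1,r3:9,r4:7,r5:Add1
c2: issue ADD r4<-Add2 | r0:3,r1:5,r2:1,r3:9,r4:Add2,r5:Add1
c3: CDB Add1=-4; issue SUB r2<-Add1 | r0:3,r1:5,r2:Add1,r3:9,r4:Add2,r5:-4
c4: CDB Add2=16; issue MUL r2<-Mul1 | r0:3,r1:5,r2:Mul1,r3:9,r4:16,r5:-4
c5: CDB Add1=-4; issue SUB r0<-Add1 | r0:Add1,r1:5,r2:Mul1,r3:9,r4:16,r5:-4
c6: issue ADD r0<-Add2 | r0:Add2,r1:5,r2:Mul1,r3:9,r4:16,r5:-4
c7: issue MUL r0<-Mul2 | r0:Mul2,r1:5,r2:Mul1,r3:9,r4:16,r5:-4
c8: issue SUB r2<-Add3 | r0:Mul2,r1:5,r2:Add3,r3:9,r4:16,r5:-4
c9: CDB Mul1=81; stall | r0:Mul2,r1:5,r2:Add3,r3:9,r4:16,r5:-4
c10: stall | r0:Mul2,r1:5,r2:Add3,r3:9,r4:16,r5:-4
c11: CDB Add1=78; issue SUB r4<-Add1 | r0:Mul2,r1:5,r2:Add3,r3:9,r4:Add1,r5:-4
c12: - | r0:Mul2,r1:5,r2:Add3,r3:9,r4:Add1,r5:-4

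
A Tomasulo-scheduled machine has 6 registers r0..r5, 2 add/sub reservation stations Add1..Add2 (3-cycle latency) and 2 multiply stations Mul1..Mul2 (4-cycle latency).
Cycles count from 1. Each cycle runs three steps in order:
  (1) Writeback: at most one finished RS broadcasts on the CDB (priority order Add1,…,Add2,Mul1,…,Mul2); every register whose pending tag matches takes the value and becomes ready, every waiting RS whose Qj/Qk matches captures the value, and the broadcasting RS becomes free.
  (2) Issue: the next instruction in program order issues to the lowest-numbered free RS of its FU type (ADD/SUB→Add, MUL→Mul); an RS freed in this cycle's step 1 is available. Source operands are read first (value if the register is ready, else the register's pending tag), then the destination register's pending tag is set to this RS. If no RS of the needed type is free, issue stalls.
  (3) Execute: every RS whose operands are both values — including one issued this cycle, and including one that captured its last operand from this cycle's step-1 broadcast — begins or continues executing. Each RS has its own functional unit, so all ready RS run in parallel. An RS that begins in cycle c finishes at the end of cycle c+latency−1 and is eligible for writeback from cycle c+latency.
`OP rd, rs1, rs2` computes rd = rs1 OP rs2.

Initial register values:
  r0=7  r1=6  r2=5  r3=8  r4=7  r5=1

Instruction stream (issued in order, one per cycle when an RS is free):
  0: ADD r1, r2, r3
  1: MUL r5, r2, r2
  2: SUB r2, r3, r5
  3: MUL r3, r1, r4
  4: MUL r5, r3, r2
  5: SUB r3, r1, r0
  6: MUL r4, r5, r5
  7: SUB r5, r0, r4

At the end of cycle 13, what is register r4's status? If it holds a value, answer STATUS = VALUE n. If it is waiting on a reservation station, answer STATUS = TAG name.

STATUS = TAG Mul2

  c1: issue ADD r1<-Add1  regs: r0:7,r1:Add1,r2:5,r3:8,r4:7,r5:1
  c2: issue MUL r5<-Mul1  regs: r0:7,r1:Add1,r2:5,r3:8,r4:7,r5:Mul1
  c3: issue SUB r2<-Add2  regs: r0:7,r1:Add1,r2:Add2,r3:8,r4:7,r5:Mul1
  c4: CDB Add1=13; issue MUL r3<-Mul2  regs: r0:7,r1:13,r2:Add2,r3:Mul2,r4:7,r5:Mul1
  c5: stall  regs: r0:7,r1:13,r2:Add2,r3:Mul2,r4:7,r5:Mul1
  c6: CDB Mul1=25; issue MUL r5<-Mul1  regs: r0:7,r1:13,r2:Add2,r3:Mul2,r4:7,r5:Mul1
  c7: issue SUB r3<-Add1  regs: r0:7,r1:13,r2:Add2,r3:Add1,r4:7,r5:Mul1
  c8: CDB Mul2=91; issue MUL r4<-Mul2  regs: r0:7,r1:13,r2:Add2,r3:Add1,r4:Mul2,r5:Mul1
  c9: CDB Add2=-17; issue SUB r5<-Add2  regs: r0:7,r1:13,r2:-17,r3:Add1,r4:Mul2,r5:Add2
  c10: CDB Add1=6  regs: r0:7,r1:13,r2:-17,r3:6,r4:Mul2,r5:Add2
  c11: -  regs: r0:7,r1:13,r2:-17,r3:6,r4:Mul2,r5:Add2
  c12: -  regs: r0:7,r1:13,r2:-17,r3:6,r4:Mul2,r5:Add2
  c13: CDB Mul1=-1547  regs: r0:7,r1:13,r2:-17,r3:6,r4:Mul2,r5:Add2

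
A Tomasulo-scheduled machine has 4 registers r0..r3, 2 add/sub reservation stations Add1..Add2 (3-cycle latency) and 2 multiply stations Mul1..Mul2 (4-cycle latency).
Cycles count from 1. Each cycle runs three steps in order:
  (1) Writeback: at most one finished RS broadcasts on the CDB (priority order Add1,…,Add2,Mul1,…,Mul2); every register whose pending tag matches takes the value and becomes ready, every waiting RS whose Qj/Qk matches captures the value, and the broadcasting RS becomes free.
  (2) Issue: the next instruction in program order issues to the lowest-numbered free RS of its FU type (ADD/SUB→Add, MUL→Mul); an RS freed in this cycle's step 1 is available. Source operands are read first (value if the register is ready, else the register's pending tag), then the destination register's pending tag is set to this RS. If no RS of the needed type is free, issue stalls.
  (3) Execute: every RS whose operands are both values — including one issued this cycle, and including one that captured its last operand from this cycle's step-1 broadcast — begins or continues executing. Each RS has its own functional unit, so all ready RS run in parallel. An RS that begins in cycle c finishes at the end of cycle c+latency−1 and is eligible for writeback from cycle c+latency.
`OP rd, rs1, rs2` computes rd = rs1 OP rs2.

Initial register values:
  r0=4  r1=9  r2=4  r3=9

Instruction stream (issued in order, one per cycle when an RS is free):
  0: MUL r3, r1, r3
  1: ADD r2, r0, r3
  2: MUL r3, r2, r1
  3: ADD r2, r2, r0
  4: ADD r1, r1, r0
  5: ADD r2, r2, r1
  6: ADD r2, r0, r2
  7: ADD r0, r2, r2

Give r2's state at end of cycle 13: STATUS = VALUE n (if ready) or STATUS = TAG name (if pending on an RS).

cycle 1: issue MUL r3<-Mul1 // r0:4,r1:9,r2:4,r3:Mul1
cycle 2: issue ADD r2<-Add1 // r0:4,r1:9,r2:Add1,r3:Mul1
cycle 3: issue MUL r3<-Mul2 // r0:4,r1:9,r2:Add1,r3:Mul2
cycle 4: issue ADD r2<-Add2 // r0:4,r1:9,r2:Add2,r3:Mul2
cycle 5: CDB Mul1=81; stall // r0:4,r1:9,r2:Add2,r3:Mul2
cycle 6: stall // r0:4,r1:9,r2:Add2,r3:Mul2
cycle 7: stall // r0:4,r1:9,r2:Add2,r3:Mul2
cycle 8: CDB Add1=85; issue ADD r1<-Add1 // r0:4,r1:Add1,r2:Add2,r3:Mul2
cycle 9: stall // r0:4,r1:Add1,r2:Add2,r3:Mul2
cycle 10: stall // r0:4,r1:Add1,r2:Add2,r3:Mul2
cycle 11: CDB Add1=13; issue ADD r2<-Add1 // r0:4,r1:13,r2:Add1,r3:Mul2
cycle 12: CDB Add2=89; issue ADD r2<-Add2 // r0:4,r1:13,r2:Add2,r3:Mul2
cycle 13: CDB Mul2=765; stall // r0:4,r1:13,r2:Add2,r3:765

STATUS = TAG Add2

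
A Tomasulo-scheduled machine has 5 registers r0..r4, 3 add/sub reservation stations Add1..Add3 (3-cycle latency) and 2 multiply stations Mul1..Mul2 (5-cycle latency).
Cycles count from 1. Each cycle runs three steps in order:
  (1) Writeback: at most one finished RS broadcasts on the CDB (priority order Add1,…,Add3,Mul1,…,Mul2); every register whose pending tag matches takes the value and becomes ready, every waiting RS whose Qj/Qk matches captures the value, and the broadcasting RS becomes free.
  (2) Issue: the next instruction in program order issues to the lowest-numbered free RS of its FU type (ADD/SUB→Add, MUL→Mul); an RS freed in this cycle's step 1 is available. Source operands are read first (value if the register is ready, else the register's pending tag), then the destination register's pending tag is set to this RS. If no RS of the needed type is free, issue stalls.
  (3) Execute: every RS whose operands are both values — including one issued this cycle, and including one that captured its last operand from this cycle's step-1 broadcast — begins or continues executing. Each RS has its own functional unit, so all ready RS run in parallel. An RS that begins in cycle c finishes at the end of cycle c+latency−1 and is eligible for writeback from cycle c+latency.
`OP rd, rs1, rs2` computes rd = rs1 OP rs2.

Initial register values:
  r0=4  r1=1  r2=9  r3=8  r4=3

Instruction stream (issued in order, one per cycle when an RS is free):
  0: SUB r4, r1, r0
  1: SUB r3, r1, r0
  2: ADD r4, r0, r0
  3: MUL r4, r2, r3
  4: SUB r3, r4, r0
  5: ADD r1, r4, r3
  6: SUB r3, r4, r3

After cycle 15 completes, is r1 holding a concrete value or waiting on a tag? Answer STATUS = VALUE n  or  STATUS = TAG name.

STATUS = TAG Add2

  c1: issue SUB r4<-Add1  regs: r0:4,r1:1,r2:9,r3:8,r4:Add1
  c2: issue SUB r3<-Add2  regs: r0:4,r1:1,r2:9,r3:Add2,r4:Add1
  c3: issue ADD r4<-Add3  regs: r0:4,r1:1,r2:9,r3:Add2,r4:Add3
  c4: CDB Add1=-3; issue MUL r4<-Mul1  regs: r0:4,r1:1,r2:9,r3:Add2,r4:Mul1
  c5: CDB Add2=-3; issue SUB r3<-Add1  regs: r0:4,r1:1,r2:9,r3:Add1,r4:Mul1
  c6: CDB Add3=8; issue ADD r1<-Add2  regs: r0:4,r1:Add2,r2:9,r3:Add1,r4:Mul1
  c7: issue SUB r3<-Add3  regs: r0:4,r1:Add2,r2:9,r3:Add3,r4:Mul1
  c8: -  regs: r0:4,r1:Add2,r2:9,r3:Add3,r4:Mul1
  c9: -  regs: r0:4,r1:Add2,r2:9,r3:Add3,r4:Mul1
  c10: CDB Mul1=-27  regs: r0:4,r1:Add2,r2:9,r3:Add3,r4:-27
  c11: -  regs: r0:4,r1:Add2,r2:9,r3:Add3,r4:-27
  c12: -  regs: r0:4,r1:Add2,r2:9,r3:Add3,r4:-27
  c13: CDB Add1=-31  regs: r0:4,r1:Add2,r2:9,r3:Add3,r4:-27
  c14: -  regs: r0:4,r1:Add2,r2:9,r3:Add3,r4:-27
  c15: -  regs: r0:4,r1:Add2,r2:9,r3:Add3,r4:-27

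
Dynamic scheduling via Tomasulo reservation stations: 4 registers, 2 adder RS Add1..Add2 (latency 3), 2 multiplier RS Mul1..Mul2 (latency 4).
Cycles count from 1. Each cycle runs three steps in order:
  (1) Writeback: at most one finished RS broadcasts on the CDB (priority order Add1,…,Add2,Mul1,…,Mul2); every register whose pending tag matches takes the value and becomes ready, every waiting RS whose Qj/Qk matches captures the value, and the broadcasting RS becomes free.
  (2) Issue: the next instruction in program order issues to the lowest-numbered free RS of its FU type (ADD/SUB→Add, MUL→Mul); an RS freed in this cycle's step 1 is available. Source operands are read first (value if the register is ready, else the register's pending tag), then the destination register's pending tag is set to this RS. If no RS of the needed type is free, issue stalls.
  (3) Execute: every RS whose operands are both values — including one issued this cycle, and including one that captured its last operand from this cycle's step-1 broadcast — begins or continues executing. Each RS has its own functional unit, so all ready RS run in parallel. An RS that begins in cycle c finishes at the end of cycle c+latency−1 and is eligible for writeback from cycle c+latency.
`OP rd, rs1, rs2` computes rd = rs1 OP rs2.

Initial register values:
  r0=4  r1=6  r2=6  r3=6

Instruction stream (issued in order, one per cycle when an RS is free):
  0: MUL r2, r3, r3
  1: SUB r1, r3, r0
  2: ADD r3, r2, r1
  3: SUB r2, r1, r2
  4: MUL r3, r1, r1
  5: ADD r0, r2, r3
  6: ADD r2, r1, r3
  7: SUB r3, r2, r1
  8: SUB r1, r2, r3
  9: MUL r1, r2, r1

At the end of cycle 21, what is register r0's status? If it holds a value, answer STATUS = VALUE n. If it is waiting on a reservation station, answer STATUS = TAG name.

  c1: issue MUL r2<-Mul1  regs: r0:4,r1:6,r2:Mul1,r3:6
  c2: issue SUB r1<-Add1  regs: r0:4,r1:Add1,r2:Mul1,r3:6
  c3: issue ADD r3<-Add2  regs: r0:4,r1:Add1,r2:Mul1,r3:Add2
  c4: stall  regs: r0:4,r1:Add1,r2:Mul1,r3:Add2
  c5: CDB Add1=2; issue SUB r2<-Add1  regs: r0:4,r1:2,r2:Add1,r3:Add2
  c6: CDB Mul1=36; issue MUL r3<-Mul1  regs: r0:4,r1:2,r2:Add1,r3:Mul1
  c7: stall  regs: r0:4,r1:2,r2:Add1,r3:Mul1
  c8: stall  regs: r0:4,r1:2,r2:Add1,r3:Mul1
  c9: CDB Add1=-34; issue ADD r0<-Add1  regs: r0:Add1,r1:2,r2:-34,r3:Mul1
  c10: CDB Add2=38; issue ADD r2<-Add2  regs: r0:Add1,r1:2,r2:Add2,r3:Mul1
  c11: CDB Mul1=4; stall  regs: r0:Add1,r1:2,r2:Add2,r3:4
  c12: stall  regs: r0:Add1,r1:2,r2:Add2,r3:4
  c13: stall  regs: r0:Add1,r1:2,r2:Add2,r3:4
  c14: CDB Add1=-30; issue SUB r3<-Add1  regs: r0:-30,r1:2,r2:Add2,r3:Add1
  c15: CDB Add2=6; issue SUB r1<-Add2  regs: r0:-30,r1:Add2,r2:6,r3:Add1
  c16: issue MUL r1<-Mul1  regs: r0:-30,r1:Mul1,r2:6,r3:Add1
  c17: -  regs: r0:-30,r1:Mul1,r2:6,r3:Add1
  c18: CDB Add1=4  regs: r0:-30,r1:Mul1,r2:6,r3:4
  c19: -  regs: r0:-30,r1:Mul1,r2:6,r3:4
  c20: -  regs: r0:-30,r1:Mul1,r2:6,r3:4
  c21: CDB Add2=2  regs: r0:-30,r1:Mul1,r2:6,r3:4

STATUS = VALUE -30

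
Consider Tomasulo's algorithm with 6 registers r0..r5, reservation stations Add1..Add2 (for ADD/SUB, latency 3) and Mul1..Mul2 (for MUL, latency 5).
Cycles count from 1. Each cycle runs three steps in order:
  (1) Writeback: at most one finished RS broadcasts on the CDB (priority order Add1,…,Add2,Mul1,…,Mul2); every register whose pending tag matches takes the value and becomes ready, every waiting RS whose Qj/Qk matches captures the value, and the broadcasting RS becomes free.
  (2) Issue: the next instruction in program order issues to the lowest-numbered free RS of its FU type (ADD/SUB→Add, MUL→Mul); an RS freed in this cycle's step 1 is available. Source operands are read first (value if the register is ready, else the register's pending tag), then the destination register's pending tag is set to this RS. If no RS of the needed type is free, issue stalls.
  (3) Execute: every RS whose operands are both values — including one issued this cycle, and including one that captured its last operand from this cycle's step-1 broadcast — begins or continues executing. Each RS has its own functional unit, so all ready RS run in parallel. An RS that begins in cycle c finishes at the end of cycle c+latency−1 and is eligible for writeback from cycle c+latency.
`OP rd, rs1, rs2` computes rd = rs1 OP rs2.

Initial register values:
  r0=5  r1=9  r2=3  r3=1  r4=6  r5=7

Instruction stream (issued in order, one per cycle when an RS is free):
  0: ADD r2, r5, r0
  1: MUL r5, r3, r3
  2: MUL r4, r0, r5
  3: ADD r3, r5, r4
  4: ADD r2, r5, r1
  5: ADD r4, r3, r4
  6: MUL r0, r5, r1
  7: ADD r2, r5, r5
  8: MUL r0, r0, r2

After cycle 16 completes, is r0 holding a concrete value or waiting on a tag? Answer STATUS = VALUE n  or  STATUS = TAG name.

c1: issue ADD r2<-Add1 | r0:5,r1:9,r2:Add1,r3:1,r4:6,r5:7
c2: issue MUL r5<-Mul1 | r0:5,r1:9,r2:Add1,r3:1,r4:6,r5:Mul1
c3: issue MUL r4<-Mul2 | r0:5,r1:9,r2:Add1,r3:1,r4:Mul2,r5:Mul1
c4: CDB Add1=12; issue ADD r3<-Add1 | r0:5,r1:9,r2:12,r3:Add1,r4:Mul2,r5:Mul1
c5: issue ADD r2<-Add2 | r0:5,r1:9,r2:Add2,r3:Add1,r4:Mul2,r5:Mul1
c6: stall | r0:5,r1:9,r2:Add2,r3:Add1,r4:Mul2,r5:Mul1
c7: CDB Mul1=1; stall | r0:5,r1:9,r2:Add2,r3:Add1,r4:Mul2,r5:1
c8: stall | r0:5,r1:9,r2:Add2,r3:Add1,r4:Mul2,r5:1
c9: stall | r0:5,r1:9,r2:Add2,r3:Add1,r4:Mul2,r5:1
c10: CDB Add2=10; issue ADD r4<-Add2 | r0:5,r1:9,r2:10,r3:Add1,r4:Add2,r5:1
c11: issue MUL r0<-Mul1 | r0:Mul1,r1:9,r2:10,r3:Add1,r4:Add2,r5:1
c12: CDB Mul2=5; stall | r0:Mul1,r1:9,r2:10,r3:Add1,r4:Add2,r5:1
c13: stall | r0:Mul1,r1:9,r2:10,r3:Add1,r4:Add2,r5:1
c14: stall | r0:Mul1,r1:9,r2:10,r3:Add1,r4:Add2,r5:1
c15: CDB Add1=6; issue ADD r2<-Add1 | r0:Mul1,r1:9,r2:Add1,r3:6,r4:Add2,r5:1
c16: CDB Mul1=9; issue MUL r0<-Mul1 | r0:Mul1,r1:9,r2:Add1,r3:6,r4:Add2,r5:1

STATUS = TAG Mul1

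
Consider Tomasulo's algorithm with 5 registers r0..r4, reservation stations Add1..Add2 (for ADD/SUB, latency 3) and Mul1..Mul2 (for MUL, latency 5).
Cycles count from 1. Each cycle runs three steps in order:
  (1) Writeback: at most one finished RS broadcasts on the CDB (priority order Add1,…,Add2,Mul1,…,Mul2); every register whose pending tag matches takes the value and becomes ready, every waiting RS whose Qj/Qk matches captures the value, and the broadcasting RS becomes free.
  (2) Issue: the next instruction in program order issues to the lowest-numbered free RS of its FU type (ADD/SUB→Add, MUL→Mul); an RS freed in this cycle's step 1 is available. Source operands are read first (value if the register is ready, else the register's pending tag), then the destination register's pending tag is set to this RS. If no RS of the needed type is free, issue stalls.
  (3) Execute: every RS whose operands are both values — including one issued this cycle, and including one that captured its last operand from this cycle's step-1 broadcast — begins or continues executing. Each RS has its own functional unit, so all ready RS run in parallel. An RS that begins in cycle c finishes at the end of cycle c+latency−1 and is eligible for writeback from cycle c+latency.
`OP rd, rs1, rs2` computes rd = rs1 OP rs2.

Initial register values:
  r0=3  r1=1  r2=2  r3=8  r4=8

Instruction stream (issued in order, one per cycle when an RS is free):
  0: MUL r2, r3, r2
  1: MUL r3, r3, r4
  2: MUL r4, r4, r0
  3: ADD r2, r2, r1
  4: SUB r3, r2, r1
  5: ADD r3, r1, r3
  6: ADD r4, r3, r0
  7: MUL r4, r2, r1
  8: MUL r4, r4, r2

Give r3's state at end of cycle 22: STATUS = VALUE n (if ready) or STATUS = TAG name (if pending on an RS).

  c1: issue MUL r2<-Mul1  regs: r0:3,r1:1,r2:Mul1,r3:8,r4:8
  c2: issue MUL r3<-Mul2  regs: r0:3,r1:1,r2:Mul1,r3:Mul2,r4:8
  c3: stall  regs: r0:3,r1:1,r2:Mul1,r3:Mul2,r4:8
  c4: stall  regs: r0:3,r1:1,r2:Mul1,r3:Mul2,r4:8
  c5: stall  regs: r0:3,r1:1,r2:Mul1,r3:Mul2,r4:8
  c6: CDB Mul1=16; issue MUL r4<-Mul1  regs: r0:3,r1:1,r2:16,r3:Mul2,r4:Mul1
  c7: CDB Mul2=64; issue ADD r2<-Add1  regs: r0:3,r1:1,r2:Add1,r3:64,r4:Mul1
  c8: issue SUB r3<-Add2  regs: r0:3,r1:1,r2:Add1,r3:Add2,r4:Mul1
  c9: stall  regs: r0:3,r1:1,r2:Add1,r3:Add2,r4:Mul1
  c10: CDB Add1=17; issue ADD r3<-Add1  regs: r0:3,r1:1,r2:17,r3:Add1,r4:Mul1
  c11: CDB Mul1=24; stall  regs: r0:3,r1:1,r2:17,r3:Add1,r4:24
  c12: stall  regs: r0:3,r1:1,r2:17,r3:Add1,r4:24
  c13: CDB Add2=16; issue ADD r4<-Add2  regs: r0:3,r1:1,r2:17,r3:Add1,r4:Add2
  c14: issue MUL r4<-Mul1  regs: r0:3,r1:1,r2:17,r3:Add1,r4:Mul1
  c15: issue MUL r4<-Mul2  regs: r0:3,r1:1,r2:17,r3:Add1,r4:Mul2
  c16: CDB Add1=17  regs: r0:3,r1:1,r2:17,r3:17,r4:Mul2
  c17: -  regs: r0:3,r1:1,r2:17,r3:17,r4:Mul2
  c18: -  regs: r0:3,r1:1,r2:17,r3:17,r4:Mul2
  c19: CDB Add2=20  regs: r0:3,r1:1,r2:17,r3:17,r4:Mul2
  c20: CDB Mul1=17  regs: r0:3,r1:1,r2:17,r3:17,r4:Mul2
  c21: -  regs: r0:3,r1:1,r2:17,r3:17,r4:Mul2
  c22: -  regs: r0:3,r1:1,r2:17,r3:17,r4:Mul2

STATUS = VALUE 17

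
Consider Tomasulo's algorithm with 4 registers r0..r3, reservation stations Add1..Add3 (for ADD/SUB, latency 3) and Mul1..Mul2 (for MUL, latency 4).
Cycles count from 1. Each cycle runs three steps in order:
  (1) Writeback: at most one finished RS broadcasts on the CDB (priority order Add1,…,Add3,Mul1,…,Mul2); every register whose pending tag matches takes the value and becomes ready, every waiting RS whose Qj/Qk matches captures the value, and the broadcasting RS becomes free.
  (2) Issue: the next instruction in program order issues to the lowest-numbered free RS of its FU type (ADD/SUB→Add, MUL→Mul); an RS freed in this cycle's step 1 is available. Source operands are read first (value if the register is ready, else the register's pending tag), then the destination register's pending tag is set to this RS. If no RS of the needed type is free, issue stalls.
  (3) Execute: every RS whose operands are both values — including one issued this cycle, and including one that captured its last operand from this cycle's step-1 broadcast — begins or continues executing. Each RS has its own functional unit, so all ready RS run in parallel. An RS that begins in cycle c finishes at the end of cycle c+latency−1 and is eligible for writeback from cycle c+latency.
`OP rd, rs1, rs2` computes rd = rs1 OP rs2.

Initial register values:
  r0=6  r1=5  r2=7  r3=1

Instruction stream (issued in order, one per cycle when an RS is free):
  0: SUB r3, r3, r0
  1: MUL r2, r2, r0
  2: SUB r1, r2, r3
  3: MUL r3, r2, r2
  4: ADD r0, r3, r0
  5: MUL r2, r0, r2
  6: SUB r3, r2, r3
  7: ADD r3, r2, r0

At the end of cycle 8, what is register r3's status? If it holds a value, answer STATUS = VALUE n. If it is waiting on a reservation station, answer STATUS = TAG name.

STATUS = TAG Add3

c1: issue SUB r3<-Add1 | r0:6,r1:5,r2:7,r3:Add1
c2: issue MUL r2<-Mul1 | r0:6,r1:5,r2:Mul1,r3:Add1
c3: issue SUB r1<-Add2 | r0:6,r1:Add2,r2:Mul1,r3:Add1
c4: CDB Add1=-5; issue MUL r3<-Mul2 | r0:6,r1:Add2,r2:Mul1,r3:Mul2
c5: issue ADD r0<-Add1 | r0:Add1,r1:Add2,r2:Mul1,r3:Mul2
c6: CDB Mul1=42; issue MUL r2<-Mul1 | r0:Add1,r1:Add2,r2:Mul1,r3:Mul2
c7: issue SUB r3<-Add3 | r0:Add1,r1:Add2,r2:Mul1,r3:Add3
c8: stall | r0:Add1,r1:Add2,r2:Mul1,r3:Add3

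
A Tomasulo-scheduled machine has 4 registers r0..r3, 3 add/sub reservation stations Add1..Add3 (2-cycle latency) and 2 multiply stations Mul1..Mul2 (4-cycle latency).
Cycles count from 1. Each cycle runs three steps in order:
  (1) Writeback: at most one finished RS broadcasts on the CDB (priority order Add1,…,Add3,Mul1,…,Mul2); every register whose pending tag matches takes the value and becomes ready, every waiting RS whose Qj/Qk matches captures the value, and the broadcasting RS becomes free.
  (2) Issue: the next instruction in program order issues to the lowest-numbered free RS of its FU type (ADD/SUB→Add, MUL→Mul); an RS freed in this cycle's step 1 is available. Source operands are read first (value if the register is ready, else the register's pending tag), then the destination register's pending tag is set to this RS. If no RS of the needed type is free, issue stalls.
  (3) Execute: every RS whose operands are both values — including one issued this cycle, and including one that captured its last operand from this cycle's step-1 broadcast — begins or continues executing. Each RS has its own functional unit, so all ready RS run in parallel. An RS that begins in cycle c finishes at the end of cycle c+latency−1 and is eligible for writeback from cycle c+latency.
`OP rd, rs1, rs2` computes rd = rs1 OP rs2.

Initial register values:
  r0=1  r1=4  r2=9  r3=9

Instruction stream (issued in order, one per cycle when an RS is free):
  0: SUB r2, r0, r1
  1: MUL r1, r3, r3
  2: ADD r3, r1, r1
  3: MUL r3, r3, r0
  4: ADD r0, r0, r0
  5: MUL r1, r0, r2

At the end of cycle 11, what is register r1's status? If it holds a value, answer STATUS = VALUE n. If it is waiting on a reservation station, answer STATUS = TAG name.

c1: issue SUB r2<-Add1 | r0:1,r1:4,r2:Add1,r3:9
c2: issue MUL r1<-Mul1 | r0:1,r1:Mul1,r2:Add1,r3:9
c3: CDB Add1=-3; issue ADD r3<-Add1 | r0:1,r1:Mul1,r2:-3,r3:Add1
c4: issue MUL r3<-Mul2 | r0:1,r1:Mul1,r2:-3,r3:Mul2
c5: issue ADD r0<-Add2 | r0:Add2,r1:Mul1,r2:-3,r3:Mul2
c6: CDB Mul1=81; issue MUL r1<-Mul1 | r0:Add2,r1:Mul1,r2:-3,r3:Mul2
c7: CDB Add2=2 | r0:2,r1:Mul1,r2:-3,r3:Mul2
c8: CDB Add1=162 | r0:2,r1:Mul1,r2:-3,r3:Mul2
c9: - | r0:2,r1:Mul1,r2:-3,r3:Mul2
c10: - | r0:2,r1:Mul1,r2:-3,r3:Mul2
c11: CDB Mul1=-6 | r0:2,r1:-6,r2:-3,r3:Mul2

STATUS = VALUE -6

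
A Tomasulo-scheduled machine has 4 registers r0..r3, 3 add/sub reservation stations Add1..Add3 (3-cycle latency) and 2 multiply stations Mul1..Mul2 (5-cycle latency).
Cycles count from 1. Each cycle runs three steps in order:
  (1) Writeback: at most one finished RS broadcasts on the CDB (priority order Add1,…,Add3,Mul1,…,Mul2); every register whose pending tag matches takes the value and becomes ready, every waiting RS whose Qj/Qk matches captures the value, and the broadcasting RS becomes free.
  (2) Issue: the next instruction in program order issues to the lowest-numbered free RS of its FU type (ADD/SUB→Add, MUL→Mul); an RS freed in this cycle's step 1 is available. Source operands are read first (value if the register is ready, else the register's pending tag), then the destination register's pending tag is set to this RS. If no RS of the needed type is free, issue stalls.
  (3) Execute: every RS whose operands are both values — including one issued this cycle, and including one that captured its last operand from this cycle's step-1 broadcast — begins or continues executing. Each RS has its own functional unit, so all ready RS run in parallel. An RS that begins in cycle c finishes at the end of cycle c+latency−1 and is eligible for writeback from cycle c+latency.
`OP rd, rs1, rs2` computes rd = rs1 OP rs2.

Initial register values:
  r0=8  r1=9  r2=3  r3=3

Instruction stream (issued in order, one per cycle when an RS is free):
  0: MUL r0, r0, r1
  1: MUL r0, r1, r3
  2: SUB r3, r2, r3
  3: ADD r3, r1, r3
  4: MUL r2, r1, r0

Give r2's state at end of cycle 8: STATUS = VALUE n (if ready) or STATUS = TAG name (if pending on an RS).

STATUS = TAG Mul1

c1: issue MUL r0<-Mul1 | r0:Mul1,r1:9,r2:3,r3:3
c2: issue MUL r0<-Mul2 | r0:Mul2,r1:9,r2:3,r3:3
c3: issue SUB r3<-Add1 | r0:Mul2,r1:9,r2:3,r3:Add1
c4: issue ADD r3<-Add2 | r0:Mul2,r1:9,r2:3,r3:Add2
c5: stall | r0:Mul2,r1:9,r2:3,r3:Add2
c6: CDB Add1=0; stall | r0:Mul2,r1:9,r2:3,r3:Add2
c7: CDB Mul1=72; issue MUL r2<-Mul1 | r0:Mul2,r1:9,r2:Mul1,r3:Add2
c8: CDB Mul2=27 | r0:27,r1:9,r2:Mul1,r3:Add2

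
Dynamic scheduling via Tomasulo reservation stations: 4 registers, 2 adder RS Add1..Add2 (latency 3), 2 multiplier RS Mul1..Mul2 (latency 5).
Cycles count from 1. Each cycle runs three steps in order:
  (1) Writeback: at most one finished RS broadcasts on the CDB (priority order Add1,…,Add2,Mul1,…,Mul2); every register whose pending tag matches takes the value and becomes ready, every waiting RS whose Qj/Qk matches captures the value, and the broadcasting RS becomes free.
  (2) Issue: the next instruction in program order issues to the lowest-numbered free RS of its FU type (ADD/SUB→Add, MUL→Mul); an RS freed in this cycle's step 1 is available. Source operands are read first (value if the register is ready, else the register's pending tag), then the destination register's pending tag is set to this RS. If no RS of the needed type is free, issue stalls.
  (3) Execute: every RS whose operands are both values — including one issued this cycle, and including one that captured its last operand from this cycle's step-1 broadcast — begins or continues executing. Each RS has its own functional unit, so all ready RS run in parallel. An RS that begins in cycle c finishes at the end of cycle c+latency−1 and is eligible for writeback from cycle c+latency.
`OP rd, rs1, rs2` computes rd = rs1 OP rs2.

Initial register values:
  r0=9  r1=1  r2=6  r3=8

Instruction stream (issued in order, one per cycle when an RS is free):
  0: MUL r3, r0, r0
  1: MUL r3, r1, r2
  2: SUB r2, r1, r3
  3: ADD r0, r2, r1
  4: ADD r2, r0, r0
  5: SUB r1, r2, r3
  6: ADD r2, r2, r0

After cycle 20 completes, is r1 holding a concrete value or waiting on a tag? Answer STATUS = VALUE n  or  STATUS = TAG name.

  c1: issue MUL r3<-Mul1  regs: r0:9,r1:1,r2:6,r3:Mul1
  c2: issue MUL r3<-Mul2  regs: r0:9,r1:1,r2:6,r3:Mul2
  c3: issue SUB r2<-Add1  regs: r0:9,r1:1,r2:Add1,r3:Mul2
  c4: issue ADD r0<-Add2  regs: r0:Add2,r1:1,r2:Add1,r3:Mul2
  c5: stall  regs: r0:Add2,r1:1,r2:Add1,r3:Mul2
  c6: CDB Mul1=81; stall  regs: r0:Add2,r1:1,r2:Add1,r3:Mul2
  c7: CDB Mul2=6; stall  regs: r0:Add2,r1:1,r2:Add1,r3:6
  c8: stall  regs: r0:Add2,r1:1,r2:Add1,r3:6
  c9: stall  regs: r0:Add2,r1:1,r2:Add1,r3:6
  c10: CDB Add1=-5; issue ADD r2<-Add1  regs: r0:Add2,r1:1,r2:Add1,r3:6
  c11: stall  regs: r0:Add2,r1:1,r2:Add1,r3:6
  c12: stall  regs: r0:Add2,r1:1,r2:Add1,r3:6
  c13: CDB Add2=-4; issue SUB r1<-Add2  regs: r0:-4,r1:Add2,r2:Add1,r3:6
  c14: stall  regs: r0:-4,r1:Add2,r2:Add1,r3:6
  c15: stall  regs: r0:-4,r1:Add2,r2:Add1,r3:6
  c16: CDB Add1=-8; issue ADD r2<-Add1  regs: r0:-4,r1:Add2,r2:Add1,r3:6
  c17: -  regs: r0:-4,r1:Add2,r2:Add1,r3:6
  c18: -  regs: r0:-4,r1:Add2,r2:Add1,r3:6
  c19: CDB Add1=-12  regs: r0:-4,r1:Add2,r2:-12,r3:6
  c20: CDB Add2=-14  regs: r0:-4,r1:-14,r2:-12,r3:6

STATUS = VALUE -14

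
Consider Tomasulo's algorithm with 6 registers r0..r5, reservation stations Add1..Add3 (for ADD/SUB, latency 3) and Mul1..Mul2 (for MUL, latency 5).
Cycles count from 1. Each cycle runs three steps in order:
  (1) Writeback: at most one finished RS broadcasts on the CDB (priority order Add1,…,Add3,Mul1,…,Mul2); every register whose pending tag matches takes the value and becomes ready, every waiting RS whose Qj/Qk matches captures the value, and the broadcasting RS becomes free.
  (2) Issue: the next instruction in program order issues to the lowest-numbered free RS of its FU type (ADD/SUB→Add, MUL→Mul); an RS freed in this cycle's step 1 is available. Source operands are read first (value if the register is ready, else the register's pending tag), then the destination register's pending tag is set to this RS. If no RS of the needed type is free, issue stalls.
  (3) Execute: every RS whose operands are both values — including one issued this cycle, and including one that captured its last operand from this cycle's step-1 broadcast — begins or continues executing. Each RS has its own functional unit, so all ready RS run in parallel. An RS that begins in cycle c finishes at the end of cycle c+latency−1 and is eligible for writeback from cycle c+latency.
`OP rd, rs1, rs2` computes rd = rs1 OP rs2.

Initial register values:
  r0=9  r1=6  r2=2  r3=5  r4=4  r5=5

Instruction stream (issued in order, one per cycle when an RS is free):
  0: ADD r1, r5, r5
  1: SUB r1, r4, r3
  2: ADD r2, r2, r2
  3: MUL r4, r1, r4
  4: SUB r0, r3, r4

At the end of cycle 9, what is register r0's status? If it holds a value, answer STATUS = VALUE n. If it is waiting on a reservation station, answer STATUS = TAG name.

STATUS = TAG Add1

  c1: issue ADD r1<-Add1  regs: r0:9,r1:Add1,r2:2,r3:5,r4:4,r5:5
  c2: issue SUB r1<-Add2  regs: r0:9,r1:Add2,r2:2,r3:5,r4:4,r5:5
  c3: issue ADD r2<-Add3  regs: r0:9,r1:Add2,r2:Add3,r3:5,r4:4,r5:5
  c4: CDB Add1=10; issue MUL r4<-Mul1  regs: r0:9,r1:Add2,r2:Add3,r3:5,r4:Mul1,r5:5
  c5: CDB Add2=-1; issue SUB r0<-Add1  regs: r0:Add1,r1:-1,r2:Add3,r3:5,r4:Mul1,r5:5
  c6: CDB Add3=4  regs: r0:Add1,r1:-1,r2:4,r3:5,r4:Mul1,r5:5
  c7: -  regs: r0:Add1,r1:-1,r2:4,r3:5,r4:Mul1,r5:5
  c8: -  regs: r0:Add1,r1:-1,r2:4,r3:5,r4:Mul1,r5:5
  c9: -  regs: r0:Add1,r1:-1,r2:4,r3:5,r4:Mul1,r5:5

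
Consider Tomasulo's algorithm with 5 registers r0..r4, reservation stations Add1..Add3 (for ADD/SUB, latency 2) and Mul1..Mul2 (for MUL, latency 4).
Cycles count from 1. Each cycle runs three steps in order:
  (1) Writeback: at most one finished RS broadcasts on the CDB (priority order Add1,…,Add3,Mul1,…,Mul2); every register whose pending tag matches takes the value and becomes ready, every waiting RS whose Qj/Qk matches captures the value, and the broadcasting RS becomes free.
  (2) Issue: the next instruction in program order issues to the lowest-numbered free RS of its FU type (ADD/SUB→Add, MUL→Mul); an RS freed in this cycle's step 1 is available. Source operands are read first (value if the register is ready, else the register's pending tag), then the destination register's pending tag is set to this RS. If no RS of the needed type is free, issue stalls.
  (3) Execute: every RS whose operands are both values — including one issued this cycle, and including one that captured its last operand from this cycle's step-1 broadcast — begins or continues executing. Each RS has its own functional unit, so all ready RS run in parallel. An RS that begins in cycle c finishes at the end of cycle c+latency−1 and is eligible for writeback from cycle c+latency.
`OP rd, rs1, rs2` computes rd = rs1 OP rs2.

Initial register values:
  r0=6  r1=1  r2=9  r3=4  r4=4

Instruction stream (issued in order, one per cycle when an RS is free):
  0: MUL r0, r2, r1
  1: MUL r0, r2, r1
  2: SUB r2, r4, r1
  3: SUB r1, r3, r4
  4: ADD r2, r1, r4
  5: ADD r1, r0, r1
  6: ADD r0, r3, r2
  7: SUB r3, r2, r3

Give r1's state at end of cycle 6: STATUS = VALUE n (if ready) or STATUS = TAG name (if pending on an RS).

STATUS = TAG Add2

c1: issue MUL r0<-Mul1 | r0:Mul1,r1:1,r2:9,r3:4,r4:4
c2: issue MUL r0<-Mul2 | r0:Mul2,r1:1,r2:9,r3:4,r4:4
c3: issue SUB r2<-Add1 | r0:Mul2,r1:1,r2:Add1,r3:4,r4:4
c4: issue SUB r1<-Add2 | r0:Mul2,r1:Add2,r2:Add1,r3:4,r4:4
c5: CDB Add1=3; issue ADD r2<-Add1 | r0:Mul2,r1:Add2,r2:Add1,r3:4,r4:4
c6: CDB Add2=0; issue ADD r1<-Add2 | r0:Mul2,r1:Add2,r2:Add1,r3:4,r4:4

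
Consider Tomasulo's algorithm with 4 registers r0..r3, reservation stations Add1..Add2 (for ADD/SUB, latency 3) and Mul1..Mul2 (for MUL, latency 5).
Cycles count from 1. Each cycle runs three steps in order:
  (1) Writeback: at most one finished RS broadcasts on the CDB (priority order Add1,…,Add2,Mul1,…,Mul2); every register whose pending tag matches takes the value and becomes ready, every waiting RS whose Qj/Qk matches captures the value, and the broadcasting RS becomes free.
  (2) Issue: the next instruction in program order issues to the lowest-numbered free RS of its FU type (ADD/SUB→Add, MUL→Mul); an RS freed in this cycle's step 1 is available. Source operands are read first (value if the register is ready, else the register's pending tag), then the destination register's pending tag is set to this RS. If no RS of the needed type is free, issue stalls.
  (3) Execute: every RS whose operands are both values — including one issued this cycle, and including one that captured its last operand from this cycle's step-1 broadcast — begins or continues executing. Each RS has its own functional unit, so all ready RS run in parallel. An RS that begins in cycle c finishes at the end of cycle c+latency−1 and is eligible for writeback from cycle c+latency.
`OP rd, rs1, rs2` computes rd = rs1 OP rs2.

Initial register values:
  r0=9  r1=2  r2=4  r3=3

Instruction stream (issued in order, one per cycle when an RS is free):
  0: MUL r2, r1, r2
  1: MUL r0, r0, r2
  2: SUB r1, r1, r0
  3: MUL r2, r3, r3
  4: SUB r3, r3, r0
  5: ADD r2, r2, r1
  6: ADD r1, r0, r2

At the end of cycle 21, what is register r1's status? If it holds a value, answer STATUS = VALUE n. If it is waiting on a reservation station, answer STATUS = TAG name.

  c1: issue MUL r2<-Mul1  regs: r0:9,r1:2,r2:Mul1,r3:3
  c2: issue MUL r0<-Mul2  regs: r0:Mul2,r1:2,r2:Mul1,r3:3
  c3: issue SUB r1<-Add1  regs: r0:Mul2,r1:Add1,r2:Mul1,r3:3
  c4: stall  regs: r0:Mul2,r1:Add1,r2:Mul1,r3:3
  c5: stall  regs: r0:Mul2,r1:Add1,r2:Mul1,r3:3
  c6: CDB Mul1=8; issue MUL r2<-Mul1  regs: r0:Mul2,r1:Add1,r2:Mul1,r3:3
  c7: issue SUB r3<-Add2  regs: r0:Mul2,r1:Add1,r2:Mul1,r3:Add2
  c8: stall  regs: r0:Mul2,r1:Add1,r2:Mul1,r3:Add2
  c9: stall  regs: r0:Mul2,r1:Add1,r2:Mul1,r3:Add2
  c10: stall  regs: r0:Mul2,r1:Add1,r2:Mul1,r3:Add2
  c11: CDB Mul1=9; stall  regs: r0:Mul2,r1:Add1,r2:9,r3:Add2
  c12: CDB Mul2=72; stall  regs: r0:72,r1:Add1,r2:9,r3:Add2
  c13: stall  regs: r0:72,r1:Add1,r2:9,r3:Add2
  c14: stall  regs: r0:72,r1:Add1,r2:9,r3:Add2
  c15: CDB Add1=-70; issue ADD r2<-Add1  regs: r0:72,r1:-70,r2:Add1,r3:Add2
  c16: CDB Add2=-69; issue ADD r1<-Add2  regs: r0:72,r1:Add2,r2:Add1,r3:-69
  c17: -  regs: r0:72,r1:Add2,r2:Add1,r3:-69
  c18: CDB Add1=-61  regs: r0:72,r1:Add2,r2:-61,r3:-69
  c19: -  regs: r0:72,r1:Add2,r2:-61,r3:-69
  c20: -  regs: r0:72,r1:Add2,r2:-61,r3:-69
  c21: CDB Add2=11  regs: r0:72,r1:11,r2:-61,r3:-69

STATUS = VALUE 11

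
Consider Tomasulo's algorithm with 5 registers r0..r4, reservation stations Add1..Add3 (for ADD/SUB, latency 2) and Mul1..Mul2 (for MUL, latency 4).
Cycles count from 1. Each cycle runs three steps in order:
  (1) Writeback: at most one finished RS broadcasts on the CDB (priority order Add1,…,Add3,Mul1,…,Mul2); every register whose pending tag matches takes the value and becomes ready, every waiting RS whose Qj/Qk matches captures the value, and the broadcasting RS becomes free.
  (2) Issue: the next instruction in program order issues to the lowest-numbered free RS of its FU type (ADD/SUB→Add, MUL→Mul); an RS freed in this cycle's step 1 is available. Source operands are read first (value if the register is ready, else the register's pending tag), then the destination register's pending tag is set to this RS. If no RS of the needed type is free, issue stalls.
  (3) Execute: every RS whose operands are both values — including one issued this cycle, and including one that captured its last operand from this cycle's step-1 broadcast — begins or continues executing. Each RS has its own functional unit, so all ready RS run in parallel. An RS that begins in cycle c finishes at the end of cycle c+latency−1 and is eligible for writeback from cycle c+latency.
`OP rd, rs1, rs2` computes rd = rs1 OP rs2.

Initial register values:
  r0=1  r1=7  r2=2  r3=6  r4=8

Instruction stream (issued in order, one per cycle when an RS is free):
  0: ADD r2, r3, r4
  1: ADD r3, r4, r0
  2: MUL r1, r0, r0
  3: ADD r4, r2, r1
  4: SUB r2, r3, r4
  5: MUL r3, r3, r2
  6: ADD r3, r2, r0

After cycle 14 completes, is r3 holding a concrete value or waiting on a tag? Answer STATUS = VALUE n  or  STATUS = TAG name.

  c1: issue ADD r2<-Add1  regs: r0:1,r1:7,r2:Add1,r3:6,r4:8
  c2: issue ADD r3<-Add2  regs: r0:1,r1:7,r2:Add1,r3:Add2,r4:8
  c3: CDB Add1=14; issue MUL r1<-Mul1  regs: r0:1,r1:Mul1,r2:14,r3:Add2,r4:8
  c4: CDB Add2=9; issue ADD r4<-Add1  regs: r0:1,r1:Mul1,r2:14,r3:9,r4:Add1
  c5: issue SUB r2<-Add2  regs: r0:1,r1:Mul1,r2:Add2,r3:9,r4:Add1
  c6: issue MUL r3<-Mul2  regs: r0:1,r1:Mul1,r2:Add2,r3:Mul2,r4:Add1
  c7: CDB Mul1=1; issue ADD r3<-Add3  regs: r0:1,r1:1,r2:Add2,r3:Add3,r4:Add1
  c8: -  regs: r0:1,r1:1,r2:Add2,r3:Add3,r4:Add1
  c9: CDB Add1=15  regs: r0:1,r1:1,r2:Add2,r3:Add3,r4:15
  c10: -  regs: r0:1,r1:1,r2:Add2,r3:Add3,r4:15
  c11: CDB Add2=-6  regs: r0:1,r1:1,r2:-6,r3:Add3,r4:15
  c12: -  regs: r0:1,r1:1,r2:-6,r3:Add3,r4:15
  c13: CDB Add3=-5  regs: r0:1,r1:1,r2:-6,r3:-5,r4:15
  c14: -  regs: r0:1,r1:1,r2:-6,r3:-5,r4:15

STATUS = VALUE -5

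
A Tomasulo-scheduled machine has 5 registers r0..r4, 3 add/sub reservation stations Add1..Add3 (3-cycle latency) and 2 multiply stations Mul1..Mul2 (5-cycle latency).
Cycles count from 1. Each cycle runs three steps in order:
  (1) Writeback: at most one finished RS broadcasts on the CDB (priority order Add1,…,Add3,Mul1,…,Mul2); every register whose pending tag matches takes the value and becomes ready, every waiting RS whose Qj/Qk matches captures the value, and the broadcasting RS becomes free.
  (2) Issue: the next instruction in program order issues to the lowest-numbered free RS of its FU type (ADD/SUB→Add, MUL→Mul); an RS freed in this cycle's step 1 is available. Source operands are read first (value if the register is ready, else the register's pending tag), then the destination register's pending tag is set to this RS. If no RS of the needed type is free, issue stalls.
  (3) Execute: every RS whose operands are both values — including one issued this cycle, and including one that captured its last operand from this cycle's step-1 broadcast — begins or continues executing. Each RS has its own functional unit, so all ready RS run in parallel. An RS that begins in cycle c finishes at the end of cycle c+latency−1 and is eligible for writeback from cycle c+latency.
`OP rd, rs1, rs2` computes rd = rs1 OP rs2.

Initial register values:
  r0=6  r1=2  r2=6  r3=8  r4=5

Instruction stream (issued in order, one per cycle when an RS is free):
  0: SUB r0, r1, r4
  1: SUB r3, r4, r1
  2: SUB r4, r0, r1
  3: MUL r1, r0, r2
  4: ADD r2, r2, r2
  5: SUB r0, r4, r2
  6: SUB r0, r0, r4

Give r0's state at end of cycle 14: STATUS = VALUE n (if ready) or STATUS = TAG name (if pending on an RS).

STATUS = VALUE -12

c1: issue SUB r0<-Add1 | r0:Add1,r1:2,r2:6,r3:8,r4:5
c2: issue SUB r3<-Add2 | r0:Add1,r1:2,r2:6,r3:Add2,r4:5
c3: issue SUB r4<-Add3 | r0:Add1,r1:2,r2:6,r3:Add2,r4:Add3
c4: CDB Add1=-3; issue MUL r1<-Mul1 | r0:-3,r1:Mul1,r2:6,r3:Add2,r4:Add3
c5: CDB Add2=3; issue ADD r2<-Add1 | r0:-3,r1:Mul1,r2:Add1,r3:3,r4:Add3
c6: issue SUB r0<-Add2 | r0:Add2,r1:Mul1,r2:Add1,r3:3,r4:Add3
c7: CDB Add3=-5; issue SUB r0<-Add3 | r0:Add3,r1:Mul1,r2:Add1,r3:3,r4:-5
c8: CDB Add1=12 | r0:Add3,r1:Mul1,r2:12,r3:3,r4:-5
c9: CDB Mul1=-18 | r0:Add3,r1:-18,r2:12,r3:3,r4:-5
c10: - | r0:Add3,r1:-18,r2:12,r3:3,r4:-5
c11: CDB Add2=-17 | r0:Add3,r1:-18,r2:12,r3:3,r4:-5
c12: - | r0:Add3,r1:-18,r2:12,r3:3,r4:-5
c13: - | r0:Add3,r1:-18,r2:12,r3:3,r4:-5
c14: CDB Add3=-12 | r0:-12,r1:-18,r2:12,r3:3,r4:-5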